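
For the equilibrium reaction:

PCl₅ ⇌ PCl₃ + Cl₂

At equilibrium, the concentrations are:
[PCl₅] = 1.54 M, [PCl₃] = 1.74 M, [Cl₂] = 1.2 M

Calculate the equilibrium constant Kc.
K_c = 1.3558

Kc = ([PCl₃] × [Cl₂]) / ([PCl₅])
   = ((1.74)·(1.2)) / ((1.54))
   = 2.088 / 1.54 = 1.3558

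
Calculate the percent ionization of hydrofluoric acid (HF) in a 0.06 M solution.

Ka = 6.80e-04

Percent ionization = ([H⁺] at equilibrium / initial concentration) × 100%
Percent ionization = 10.1%

Let x = [H⁺]. Ka = x²/(C - x) ⇒ x² + (6.80e-04)x - (6.80e-04)(0.06) = 0. x = 6.0565e-03. Percent = (6.0565e-03/0.06) × 100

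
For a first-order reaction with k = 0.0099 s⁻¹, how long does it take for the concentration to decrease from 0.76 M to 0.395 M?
66.10 s

From ln[A] = ln[A]₀ - k·t: t = ln([A]₀/[A])/k = ln(0.76/0.395)/0.0099 = ln(1.9241)/0.0099 = 0.6544/0.0099 = 66.10 s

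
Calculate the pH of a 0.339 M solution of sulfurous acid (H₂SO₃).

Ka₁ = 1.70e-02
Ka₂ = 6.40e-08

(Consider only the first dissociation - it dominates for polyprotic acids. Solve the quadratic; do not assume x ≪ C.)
pH = 1.17

x² + Ka₁·x − Ka₁·C = 0 with Ka₁ = 1.70e-02, C = 0.339.
x = (−Ka₁ + √(Ka₁² + 4·Ka₁·C))/2 = 6.7889e-02 M, so pH = 1.17.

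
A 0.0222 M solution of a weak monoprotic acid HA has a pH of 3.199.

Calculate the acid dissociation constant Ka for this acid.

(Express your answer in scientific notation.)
K_a = 1.85e-05

[H⁺] = 10^(−pH) = 10^(−3.199) = 6.324e-04 M. For HA ⇌ H⁺ + A⁻, Ka = x²/(C − x) = (6.324e-04)²/(0.0222 − 6.324e-04) = 1.85e-05.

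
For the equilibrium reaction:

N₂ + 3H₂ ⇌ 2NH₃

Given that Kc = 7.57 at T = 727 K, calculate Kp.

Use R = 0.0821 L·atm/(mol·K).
K_p = 0.0021

Δn = (moles gaseous products) − (moles gaseous reactants) = -2
T = 727 K; RT = 0.0821 × 727 = 59.6867
Kp = Kc·(RT)^Δn = 7.57 × (59.6867)^-2 = 7.57 × 0.000280702 = 0.0021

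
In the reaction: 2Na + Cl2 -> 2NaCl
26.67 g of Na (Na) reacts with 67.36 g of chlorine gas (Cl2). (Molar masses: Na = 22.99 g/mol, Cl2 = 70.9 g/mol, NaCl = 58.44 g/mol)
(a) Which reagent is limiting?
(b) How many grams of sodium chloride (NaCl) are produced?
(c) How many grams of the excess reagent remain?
(a) Na, (b) 67.79 g, (c) 26.24 g

Moles of Na = 26.67 g ÷ 22.99 g/mol = 1.16007 mol
Moles of Cl2 = 67.36 g ÷ 70.9 g/mol = 0.950071 mol
Moles ÷ coefficient: Na: 1.16007/2 = 0.58, Cl2: 0.950071/1 = 0.9501
(a) Na has the smaller value, so Na is the limiting reagent.
(b) Moles of NaCl = 1.16007 mol Na × (2/2) = 1.16007 mol; mass = 1.16007 mol × 58.44 g/mol = 67.79 g
(c) Cl2 consumed = 1.16007 × (1/2) = 0.580035 mol; remaining = 0.950071 − 0.580035 = 0.370036 mol; mass = 0.370036 mol × 70.9 g/mol = 26.24 g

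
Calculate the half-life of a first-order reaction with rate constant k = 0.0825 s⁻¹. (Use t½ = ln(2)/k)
8.40 s

t½ = ln(2)/k = 0.6931/0.0825 = 8.40 s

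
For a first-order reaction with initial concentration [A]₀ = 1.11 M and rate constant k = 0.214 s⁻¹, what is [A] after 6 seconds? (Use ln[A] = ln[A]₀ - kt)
0.3074 M

ln[A] = ln[A]₀ - k·t = ln(1.11) - (0.214)·(6) = 0.1044 - 1.2840 = -1.1796
[A] = e^(-1.1796) = 0.3074 M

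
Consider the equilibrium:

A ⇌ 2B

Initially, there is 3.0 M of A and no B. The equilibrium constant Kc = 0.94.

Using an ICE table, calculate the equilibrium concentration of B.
[B] = 1.461 M

ICE: [A] = 3.0 − x, [B] = 2x.
Kc = (2x)²/(3.0 − x) = 0.94 ⇒ 4x² + 0.94x − 2.82 = 0.
x = (−0.94 + √(0.94² + 4·4·2.82))/(2·4) = (−0.94 + √46.004)/8 = 0.73032.
[B] = 2x = 1.461 M.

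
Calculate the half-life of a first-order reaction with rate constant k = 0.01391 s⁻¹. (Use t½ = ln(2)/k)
49.83 s

t½ = ln(2)/k = 0.6931/0.01391 = 49.83 s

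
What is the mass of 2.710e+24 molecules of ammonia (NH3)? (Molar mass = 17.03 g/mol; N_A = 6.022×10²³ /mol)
Moles = 2.710e+24 ÷ 6.022×10²³ = 4.50017 mol
Mass = 4.50017 mol × 17.03 g/mol = 76.64 g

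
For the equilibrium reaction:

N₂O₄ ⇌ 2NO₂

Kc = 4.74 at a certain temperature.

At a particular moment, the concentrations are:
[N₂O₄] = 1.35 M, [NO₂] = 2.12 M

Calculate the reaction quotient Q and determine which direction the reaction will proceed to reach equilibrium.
Q = 3.329, Q < K, reaction proceeds forward (toward products)

Q = ([NO₂]^2) / ([N₂O₄])
  = ((2.12)^2) / ((1.35)) = 4.4944/1.35 = 3.329
Since Q = 3.329 < Kc = 4.74, the reaction proceeds forward (toward products) to reach equilibrium.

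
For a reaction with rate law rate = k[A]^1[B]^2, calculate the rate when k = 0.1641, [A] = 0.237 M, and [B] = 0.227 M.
0.002004 M/s

rate = k·[A]^1·[B]^2 = 0.1641·(0.237)^1·(0.227)^2 = 0.1641·0.237·0.051529 = 0.002004 M/s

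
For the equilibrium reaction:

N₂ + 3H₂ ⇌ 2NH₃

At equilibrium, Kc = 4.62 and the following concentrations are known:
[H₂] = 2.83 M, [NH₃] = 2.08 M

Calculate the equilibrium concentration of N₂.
[N₂] = 0.0413 M

Kc = ([NH₃]^2) / ([N₂] × [H₂]^3) = 4.62
[N₂]^1 = (product terms)/(Kc · other reactant terms) = 4.3264 / (4.62 · 22.665) = 0.041317
[N₂] = 0.0413 M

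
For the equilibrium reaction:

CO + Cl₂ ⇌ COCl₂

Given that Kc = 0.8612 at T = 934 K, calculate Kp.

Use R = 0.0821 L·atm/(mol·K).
K_p = 0.0112

Δn = (moles gaseous products) − (moles gaseous reactants) = -1
T = 934 K; RT = 0.0821 × 934 = 76.6814
Kp = Kc·(RT)^Δn = 0.8612 × (76.6814)^-1 = 0.8612 × 0.013041 = 0.0112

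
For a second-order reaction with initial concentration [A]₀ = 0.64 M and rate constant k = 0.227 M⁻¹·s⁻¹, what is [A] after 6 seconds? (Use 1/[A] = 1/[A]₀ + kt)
0.3419 M

1/[A] = 1/[A]₀ + k·t = 1/0.64 + (0.227)·(6) = 1.5625 + 1.3620 = 2.9245
[A] = 1/2.9245 = 0.3419 M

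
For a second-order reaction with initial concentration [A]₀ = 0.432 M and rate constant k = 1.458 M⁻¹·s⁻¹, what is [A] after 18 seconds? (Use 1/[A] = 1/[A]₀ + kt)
0.0350 M

1/[A] = 1/[A]₀ + k·t = 1/0.432 + (1.458)·(18) = 2.3148 + 26.2440 = 28.5588
[A] = 1/28.5588 = 0.0350 M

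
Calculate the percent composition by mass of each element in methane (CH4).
C: 74.88%, H: 25.14%

Molar mass of CH4 = 16.04 g/mol
% C = (1 × 12.01) / 16.04 × 100% = 12.01 / 16.04 × 100% = 74.88%
% H = (4 × 1.008) / 16.04 × 100% = 4.032 / 16.04 × 100% = 25.14%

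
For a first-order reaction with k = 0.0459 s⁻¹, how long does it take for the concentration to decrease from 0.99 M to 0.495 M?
15.10 s

From ln[A] = ln[A]₀ - k·t: t = ln([A]₀/[A])/k = ln(0.99/0.495)/0.0459 = ln(2.0000)/0.0459 = 0.6931/0.0459 = 15.10 s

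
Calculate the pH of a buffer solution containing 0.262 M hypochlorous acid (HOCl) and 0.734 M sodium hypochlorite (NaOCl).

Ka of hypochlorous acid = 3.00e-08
pH = 7.97

pKa = -log(3.00e-08) = 7.52. pH = pKa + log([A⁻]/[HA]) = 7.52 + log(0.734/0.262)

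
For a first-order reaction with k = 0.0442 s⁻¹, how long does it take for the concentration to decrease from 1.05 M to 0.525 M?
15.68 s

From ln[A] = ln[A]₀ - k·t: t = ln([A]₀/[A])/k = ln(1.05/0.525)/0.0442 = ln(2.0000)/0.0442 = 0.6931/0.0442 = 15.68 s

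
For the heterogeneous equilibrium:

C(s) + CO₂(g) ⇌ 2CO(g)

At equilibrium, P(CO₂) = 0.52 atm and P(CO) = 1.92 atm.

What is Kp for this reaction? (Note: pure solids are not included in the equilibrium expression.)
K_p = 7.089

Solid C is excluded.
Kp = P(CO)²/P(CO₂) = (1.92)²/0.52 = 3.686/0.52 = 7.089.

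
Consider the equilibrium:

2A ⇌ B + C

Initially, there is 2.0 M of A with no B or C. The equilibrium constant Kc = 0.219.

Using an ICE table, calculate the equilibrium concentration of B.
[B] = 0.483 M

ICE: [A] = 2.0 − 2x, [B] = [C] = x.
Kc = x²/(2.0 − 2x)² = 0.219 ⇒ √Kc = x/(2.0 − 2x).
x = √0.219·2.0/(1 + 2√0.219) = 0.46797·2.0/1.9359 = 0.48346.
[B] = x = 0.483 M.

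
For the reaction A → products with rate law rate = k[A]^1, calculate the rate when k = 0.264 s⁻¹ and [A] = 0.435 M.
0.1148 M/s

rate = k·[A]^1 = 0.264·(0.435)^1 = 0.264·0.435 = 0.1148 M/s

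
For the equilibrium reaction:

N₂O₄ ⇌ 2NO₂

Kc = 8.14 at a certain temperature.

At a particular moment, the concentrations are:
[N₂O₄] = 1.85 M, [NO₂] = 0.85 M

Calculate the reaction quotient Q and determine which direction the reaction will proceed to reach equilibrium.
Q = 0.391, Q < K, reaction proceeds forward (toward products)

Q = ([NO₂]^2) / ([N₂O₄])
  = ((0.85)^2) / ((1.85)) = 0.7225/1.85 = 0.3905
Since Q = 0.3905 < Kc = 8.14, the reaction proceeds forward (toward products) to reach equilibrium.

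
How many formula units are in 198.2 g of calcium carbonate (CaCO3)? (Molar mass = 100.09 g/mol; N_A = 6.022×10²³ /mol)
Moles = 198.2 g ÷ 100.09 g/mol = 1.98022 mol
Formula units = 1.98022 mol × 6.022×10²³ /mol = 1.192e+24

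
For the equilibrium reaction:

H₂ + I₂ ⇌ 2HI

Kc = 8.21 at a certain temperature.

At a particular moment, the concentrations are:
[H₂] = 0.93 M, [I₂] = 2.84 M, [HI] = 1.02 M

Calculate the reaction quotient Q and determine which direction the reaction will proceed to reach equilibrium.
Q = 0.394, Q < K, reaction proceeds forward (toward products)

Q = ([HI]^2) / ([H₂] × [I₂])
  = ((1.02)^2) / ((0.93)·(2.84)) = 1.0404/2.6412 = 0.3939
Since Q = 0.3939 < Kc = 8.21, the reaction proceeds forward (toward products) to reach equilibrium.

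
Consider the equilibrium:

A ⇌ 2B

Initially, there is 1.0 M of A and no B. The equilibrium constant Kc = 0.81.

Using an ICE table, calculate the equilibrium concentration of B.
[B] = 0.720 M

ICE: [A] = 1.0 − x, [B] = 2x.
Kc = (2x)²/(1.0 − x) = 0.81 ⇒ 4x² + 0.81x − 0.81 = 0.
x = (−0.81 + √(0.81² + 4·4·0.81))/(2·4) = (−0.81 + √13.616)/8 = 0.36.
[B] = 2x = 0.720 M.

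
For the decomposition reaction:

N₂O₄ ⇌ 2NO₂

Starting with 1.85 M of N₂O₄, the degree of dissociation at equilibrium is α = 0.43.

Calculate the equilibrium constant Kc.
K_c = 2.4005

x = α·[A]₀ = 0.43 × 1.85 = 0.7955 M dissociated.
At eq: [N₂O₄] = 1.85 − 0.7955 = 1.055 M; [NO₂] = 2x = 1.591 M.
Kc = [NO₂]²/[N₂O₄] = (1.591)²/1.055 = 2.4.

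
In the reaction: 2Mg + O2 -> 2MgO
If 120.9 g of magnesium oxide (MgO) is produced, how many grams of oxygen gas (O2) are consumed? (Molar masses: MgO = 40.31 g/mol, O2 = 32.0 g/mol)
Moles of MgO = 120.9 g ÷ 40.31 g/mol = 2.99926 mol
Mole ratio: 1 mol O2 / 2 mol MgO
Moles of O2 = 2.99926 × (1/2) = 1.49963 mol
Mass of O2 = 1.49963 mol × 32.0 g/mol = 47.99 g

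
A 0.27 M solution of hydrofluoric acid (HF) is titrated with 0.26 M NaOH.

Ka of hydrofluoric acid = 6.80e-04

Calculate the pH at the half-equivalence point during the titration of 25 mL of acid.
pH = pKa = 3.17

At the half-equivalence point, [HA] = [A⁻], so by Henderson–Hasselbalch pH = pKa + log(1) = pKa.
pKa = −log(6.80e-04) = 3.17.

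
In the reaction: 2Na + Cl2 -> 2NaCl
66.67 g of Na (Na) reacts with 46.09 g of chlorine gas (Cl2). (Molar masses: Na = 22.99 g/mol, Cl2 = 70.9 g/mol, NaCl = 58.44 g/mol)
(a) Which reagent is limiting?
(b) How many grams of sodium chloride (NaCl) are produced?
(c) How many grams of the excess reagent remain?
(a) Cl2, (b) 75.98 g, (c) 36.78 g

Moles of Na = 66.67 g ÷ 22.99 g/mol = 2.89996 mol
Moles of Cl2 = 46.09 g ÷ 70.9 g/mol = 0.650071 mol
Moles ÷ coefficient: Na: 2.89996/2 = 1.45, Cl2: 0.650071/1 = 0.6501
(a) Cl2 has the smaller value, so Cl2 is the limiting reagent.
(b) Moles of NaCl = 0.650071 mol Cl2 × (2/1) = 1.30014 mol; mass = 1.30014 mol × 58.44 g/mol = 75.98 g
(c) Na consumed = 0.650071 × (2/1) = 1.30014 mol; remaining = 2.89996 − 1.30014 = 1.59982 mol; mass = 1.59982 mol × 22.99 g/mol = 36.78 g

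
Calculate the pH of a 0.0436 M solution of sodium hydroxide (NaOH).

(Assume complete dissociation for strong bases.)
pH = 12.64

[OH⁻] = 0.0436 M for strong base. pOH = -log[OH⁻] = 1.36, pH = 14 - pOH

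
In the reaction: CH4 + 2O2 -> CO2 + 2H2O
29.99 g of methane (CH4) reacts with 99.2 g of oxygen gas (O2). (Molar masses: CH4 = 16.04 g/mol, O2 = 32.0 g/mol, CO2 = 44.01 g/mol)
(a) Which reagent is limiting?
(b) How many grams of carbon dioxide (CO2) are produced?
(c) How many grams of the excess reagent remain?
(a) O2, (b) 68.22 g, (c) 5.128 g

Moles of CH4 = 29.99 g ÷ 16.04 g/mol = 1.8697 mol
Moles of O2 = 99.2 g ÷ 32.0 g/mol = 3.1 mol
Moles ÷ coefficient: CH4: 1.8697/1 = 1.87, O2: 3.1/2 = 1.55
(a) O2 has the smaller value, so O2 is the limiting reagent.
(b) Moles of CO2 = 3.1 mol O2 × (1/2) = 1.55 mol; mass = 1.55 mol × 44.01 g/mol = 68.22 g
(c) CH4 consumed = 3.1 × (1/2) = 1.55 mol; remaining = 1.8697 − 1.55 = 0.319701 mol; mass = 0.319701 mol × 16.04 g/mol = 5.128 g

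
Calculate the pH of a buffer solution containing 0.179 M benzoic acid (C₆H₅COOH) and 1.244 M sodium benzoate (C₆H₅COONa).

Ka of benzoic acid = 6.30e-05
pH = 5.04

pKa = -log(6.30e-05) = 4.20. pH = pKa + log([A⁻]/[HA]) = 4.20 + log(1.244/0.179)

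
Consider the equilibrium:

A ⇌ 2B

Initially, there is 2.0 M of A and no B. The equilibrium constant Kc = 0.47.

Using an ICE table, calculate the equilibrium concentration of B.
[B] = 0.859 M

ICE: [A] = 2.0 − x, [B] = 2x.
Kc = (2x)²/(2.0 − x) = 0.47 ⇒ 4x² + 0.47x − 0.94 = 0.
x = (−0.47 + √(0.47² + 4·4·0.94))/(2·4) = (−0.47 + √15.261)/8 = 0.42957.
[B] = 2x = 0.859 M.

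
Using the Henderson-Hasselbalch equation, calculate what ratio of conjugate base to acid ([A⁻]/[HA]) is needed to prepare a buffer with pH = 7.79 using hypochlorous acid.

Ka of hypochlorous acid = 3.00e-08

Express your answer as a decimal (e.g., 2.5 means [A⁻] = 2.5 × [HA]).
[A⁻]/[HA] = 1.850

pKa = −log(3.00e-08) = 7.5229. pH = pKa + log([A⁻]/[HA]). 7.79 = 7.5229 + log(ratio). log(ratio) = 7.79 − 7.5229 = 0.2671. ratio = 10^(0.2671) = 1.850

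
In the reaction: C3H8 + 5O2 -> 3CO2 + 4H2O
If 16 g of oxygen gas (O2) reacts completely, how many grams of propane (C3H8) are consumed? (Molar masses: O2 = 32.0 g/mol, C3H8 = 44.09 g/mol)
Moles of O2 = 16 g ÷ 32.0 g/mol = 0.5 mol
Mole ratio: 1 mol C3H8 / 5 mol O2
Moles of C3H8 = 0.5 × (1/5) = 0.1 mol
Mass of C3H8 = 0.1 mol × 44.09 g/mol = 4.409 g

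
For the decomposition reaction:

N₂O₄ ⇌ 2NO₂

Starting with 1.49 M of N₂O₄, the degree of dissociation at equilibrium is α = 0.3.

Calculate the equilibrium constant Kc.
K_c = 0.7663

x = α·[A]₀ = 0.3 × 1.49 = 0.447 M dissociated.
At eq: [N₂O₄] = 1.49 − 0.447 = 1.043 M; [NO₂] = 2x = 0.894 M.
Kc = [NO₂]²/[N₂O₄] = (0.894)²/1.043 = 0.7663.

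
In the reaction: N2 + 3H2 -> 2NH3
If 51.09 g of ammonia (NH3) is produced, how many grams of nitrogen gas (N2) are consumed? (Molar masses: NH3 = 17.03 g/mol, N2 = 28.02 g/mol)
Moles of NH3 = 51.09 g ÷ 17.03 g/mol = 3 mol
Mole ratio: 1 mol N2 / 2 mol NH3
Moles of N2 = 3 × (1/2) = 1.5 mol
Mass of N2 = 1.5 mol × 28.02 g/mol = 42.03 g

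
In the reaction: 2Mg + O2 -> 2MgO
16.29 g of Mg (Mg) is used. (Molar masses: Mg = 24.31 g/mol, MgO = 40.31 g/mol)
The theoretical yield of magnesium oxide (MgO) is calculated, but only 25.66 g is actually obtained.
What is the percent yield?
Moles of Mg = 16.29 g ÷ 24.31 g/mol = 0.670095 mol
Mole ratio: 2 mol MgO / 2 mol Mg
Moles of MgO = 0.670095 × (2/2) = 0.670095 mol
Theoretical yield = 0.670095 mol × 40.31 g/mol = 27.012 g
Actual yield = 25.66 g
Percent yield = (25.66 / 27.012) × 100% = 95.0%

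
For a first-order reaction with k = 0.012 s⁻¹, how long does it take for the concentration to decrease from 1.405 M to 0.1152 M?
208.43 s

From ln[A] = ln[A]₀ - k·t: t = ln([A]₀/[A])/k = ln(1.405/0.1152)/0.012 = ln(12.1962)/0.012 = 2.5011/0.012 = 208.43 s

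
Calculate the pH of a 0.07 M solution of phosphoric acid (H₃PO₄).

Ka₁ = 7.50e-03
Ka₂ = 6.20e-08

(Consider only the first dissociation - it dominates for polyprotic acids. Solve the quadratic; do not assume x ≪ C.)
pH = 1.71

x² + Ka₁·x − Ka₁·C = 0 with Ka₁ = 7.50e-03, C = 0.07.
x = (−Ka₁ + √(Ka₁² + 4·Ka₁·C))/2 = 1.9468e-02 M, so pH = 1.71.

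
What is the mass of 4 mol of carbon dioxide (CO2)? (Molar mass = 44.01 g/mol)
Mass = 4 mol × 44.01 g/mol = 176 g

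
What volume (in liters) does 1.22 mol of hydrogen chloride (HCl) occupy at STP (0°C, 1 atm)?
At STP, 1 mol of gas occupies 22.4 L
Volume = 1.22 mol × 22.4 L/mol = 27.33 L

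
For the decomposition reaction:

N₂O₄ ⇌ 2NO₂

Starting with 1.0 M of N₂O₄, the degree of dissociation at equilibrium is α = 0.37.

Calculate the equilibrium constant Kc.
K_c = 0.8692

x = α·[A]₀ = 0.37 × 1.0 = 0.37 M dissociated.
At eq: [N₂O₄] = 1.0 − 0.37 = 0.63 M; [NO₂] = 2x = 0.74 M.
Kc = [NO₂]²/[N₂O₄] = (0.74)²/0.63 = 0.8692.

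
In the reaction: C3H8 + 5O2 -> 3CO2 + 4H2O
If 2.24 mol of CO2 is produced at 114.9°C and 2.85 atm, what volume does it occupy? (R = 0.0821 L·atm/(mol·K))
T = 114.9°C + 273.15 = 388.05 K
V = nRT/P = (2.24 × 0.0821 × 388.05) / 2.85
V = 25.04 L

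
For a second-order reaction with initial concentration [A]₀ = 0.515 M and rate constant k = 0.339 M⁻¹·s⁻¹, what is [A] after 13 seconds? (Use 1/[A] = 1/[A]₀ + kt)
0.1575 M

1/[A] = 1/[A]₀ + k·t = 1/0.515 + (0.339)·(13) = 1.9417 + 4.4070 = 6.3487
[A] = 1/6.3487 = 0.1575 M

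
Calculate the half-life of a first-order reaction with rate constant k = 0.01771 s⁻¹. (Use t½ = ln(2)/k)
39.14 s

t½ = ln(2)/k = 0.6931/0.01771 = 39.14 s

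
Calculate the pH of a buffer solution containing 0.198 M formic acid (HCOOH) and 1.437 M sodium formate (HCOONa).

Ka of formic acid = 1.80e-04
pH = 4.61

pKa = -log(1.80e-04) = 3.74. pH = pKa + log([A⁻]/[HA]) = 3.74 + log(1.437/0.198)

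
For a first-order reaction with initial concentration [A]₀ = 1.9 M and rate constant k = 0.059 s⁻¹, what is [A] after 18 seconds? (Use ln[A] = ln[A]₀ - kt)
0.6570 M

ln[A] = ln[A]₀ - k·t = ln(1.9) - (0.059)·(18) = 0.6419 - 1.0620 = -0.4201
[A] = e^(-0.4201) = 0.6570 M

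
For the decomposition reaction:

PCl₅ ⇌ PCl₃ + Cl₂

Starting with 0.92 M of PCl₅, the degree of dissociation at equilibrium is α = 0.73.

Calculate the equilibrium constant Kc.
K_c = 1.8158

x = α·[A]₀ = 0.73 × 0.92 = 0.6716 M dissociated.
At eq: [PCl₅] = 0.92 − 0.6716 = 0.2484 M; [PCl₃] = [Cl₂] = x = 0.6716 M.
Kc = [PCl₃][Cl₂]/[PCl₅] = (0.6716)²/0.2484 = 1.816.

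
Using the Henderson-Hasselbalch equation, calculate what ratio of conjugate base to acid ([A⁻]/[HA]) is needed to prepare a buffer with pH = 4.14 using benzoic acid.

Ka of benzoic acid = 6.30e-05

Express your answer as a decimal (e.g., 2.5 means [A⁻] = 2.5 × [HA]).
[A⁻]/[HA] = 0.870

pKa = −log(6.30e-05) = 4.2007. pH = pKa + log([A⁻]/[HA]). 4.14 = 4.2007 + log(ratio). log(ratio) = 4.14 − 4.2007 = -0.0607. ratio = 10^(-0.0607) = 0.870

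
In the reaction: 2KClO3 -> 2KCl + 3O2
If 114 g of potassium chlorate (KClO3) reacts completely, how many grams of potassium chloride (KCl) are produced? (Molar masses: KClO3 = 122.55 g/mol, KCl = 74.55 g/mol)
Moles of KClO3 = 114 g ÷ 122.55 g/mol = 0.930233 mol
Mole ratio: 2 mol KCl / 2 mol KClO3
Moles of KCl = 0.930233 × (2/2) = 0.930233 mol
Mass of KCl = 0.930233 mol × 74.55 g/mol = 69.35 g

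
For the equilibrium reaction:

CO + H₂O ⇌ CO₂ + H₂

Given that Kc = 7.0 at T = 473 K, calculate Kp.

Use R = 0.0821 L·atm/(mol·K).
K_p = 7.0000

Δn = (moles gaseous products) − (moles gaseous reactants) = 0
T = 473 K; RT = 0.0821 × 473 = 38.8333
Kp = Kc·(RT)^Δn = 7.0 × (38.8333)^0 = 7.0 × 1 = 7.0000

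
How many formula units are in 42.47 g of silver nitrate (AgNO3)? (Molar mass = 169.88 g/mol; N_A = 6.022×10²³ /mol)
Moles = 42.47 g ÷ 169.88 g/mol = 0.25 mol
Formula units = 0.25 mol × 6.022×10²³ /mol = 1.506e+23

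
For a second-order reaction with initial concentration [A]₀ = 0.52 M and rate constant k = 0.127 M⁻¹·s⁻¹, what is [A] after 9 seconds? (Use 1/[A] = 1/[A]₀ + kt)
0.3261 M

1/[A] = 1/[A]₀ + k·t = 1/0.52 + (0.127)·(9) = 1.9231 + 1.1430 = 3.0661
[A] = 1/3.0661 = 0.3261 M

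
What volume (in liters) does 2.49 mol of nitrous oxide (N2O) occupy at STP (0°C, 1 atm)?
At STP, 1 mol of gas occupies 22.4 L
Volume = 2.49 mol × 22.4 L/mol = 55.78 L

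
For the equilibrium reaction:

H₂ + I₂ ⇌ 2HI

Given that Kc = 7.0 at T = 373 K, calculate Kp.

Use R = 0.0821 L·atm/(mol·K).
K_p = 7.0000

Δn = (moles gaseous products) − (moles gaseous reactants) = 0
T = 373 K; RT = 0.0821 × 373 = 30.6233
Kp = Kc·(RT)^Δn = 7.0 × (30.6233)^0 = 7.0 × 1 = 7.0000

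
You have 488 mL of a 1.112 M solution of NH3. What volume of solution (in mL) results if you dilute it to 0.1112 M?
Using M₁V₁ = M₂V₂:
1.112 × 488 = 0.1112 × V₂
V₂ = (1.112 × 488) / 0.1112 = 4880 mL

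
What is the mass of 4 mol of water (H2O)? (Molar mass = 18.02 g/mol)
Mass = 4 mol × 18.02 g/mol = 72.08 g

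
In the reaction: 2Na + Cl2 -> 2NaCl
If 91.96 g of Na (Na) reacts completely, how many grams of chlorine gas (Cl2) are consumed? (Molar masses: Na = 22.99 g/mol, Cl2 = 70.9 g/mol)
Moles of Na = 91.96 g ÷ 22.99 g/mol = 4 mol
Mole ratio: 1 mol Cl2 / 2 mol Na
Moles of Cl2 = 4 × (1/2) = 2 mol
Mass of Cl2 = 2 mol × 70.9 g/mol = 141.8 g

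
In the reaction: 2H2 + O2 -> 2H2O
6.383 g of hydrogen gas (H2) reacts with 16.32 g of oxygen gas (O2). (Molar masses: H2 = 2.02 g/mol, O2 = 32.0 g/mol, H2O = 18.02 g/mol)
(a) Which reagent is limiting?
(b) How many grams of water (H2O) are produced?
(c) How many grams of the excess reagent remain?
(a) O2, (b) 18.38 g, (c) 4.323 g

Moles of H2 = 6.383 g ÷ 2.02 g/mol = 3.1599 mol
Moles of O2 = 16.32 g ÷ 32.0 g/mol = 0.51 mol
Moles ÷ coefficient: H2: 3.1599/2 = 1.58, O2: 0.51/1 = 0.51
(a) O2 has the smaller value, so O2 is the limiting reagent.
(b) Moles of H2O = 0.51 mol O2 × (2/1) = 1.02 mol; mass = 1.02 mol × 18.02 g/mol = 18.38 g
(c) H2 consumed = 0.51 × (2/1) = 1.02 mol; remaining = 3.1599 − 1.02 = 2.1399 mol; mass = 2.1399 mol × 2.02 g/mol = 4.323 g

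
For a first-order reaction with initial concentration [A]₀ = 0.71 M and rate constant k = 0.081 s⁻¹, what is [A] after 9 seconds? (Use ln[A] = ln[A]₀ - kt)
0.3425 M

ln[A] = ln[A]₀ - k·t = ln(0.71) - (0.081)·(9) = -0.3425 - 0.7290 = -1.0715
[A] = e^(-1.0715) = 0.3425 M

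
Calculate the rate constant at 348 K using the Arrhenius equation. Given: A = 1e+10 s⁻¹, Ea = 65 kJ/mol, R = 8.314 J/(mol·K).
1.75e+00 s⁻¹

k = A·exp(-Ea/(R·T)) = 1e+10·exp(-65000/(8.314·348)) = 1e+10·exp(-22.4659) = 1e+10·1.7506e-10 = 1.75e+00 s⁻¹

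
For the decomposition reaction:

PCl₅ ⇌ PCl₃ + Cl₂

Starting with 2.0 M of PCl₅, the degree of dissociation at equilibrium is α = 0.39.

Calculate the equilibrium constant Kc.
K_c = 0.4987

x = α·[A]₀ = 0.39 × 2.0 = 0.78 M dissociated.
At eq: [PCl₅] = 2.0 − 0.78 = 1.22 M; [PCl₃] = [Cl₂] = x = 0.78 M.
Kc = [PCl₃][Cl₂]/[PCl₅] = (0.78)²/1.22 = 0.4987.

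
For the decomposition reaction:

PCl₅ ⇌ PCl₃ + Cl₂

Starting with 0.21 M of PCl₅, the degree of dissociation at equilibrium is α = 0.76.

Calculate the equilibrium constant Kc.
K_c = 0.5054

x = α·[A]₀ = 0.76 × 0.21 = 0.1596 M dissociated.
At eq: [PCl₅] = 0.21 − 0.1596 = 0.0504 M; [PCl₃] = [Cl₂] = x = 0.1596 M.
Kc = [PCl₃][Cl₂]/[PCl₅] = (0.1596)²/0.0504 = 0.5054.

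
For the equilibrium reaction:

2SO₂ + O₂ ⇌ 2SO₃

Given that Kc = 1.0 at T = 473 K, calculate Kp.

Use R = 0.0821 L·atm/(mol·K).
K_p = 0.0258

Δn = (moles gaseous products) − (moles gaseous reactants) = -1
T = 473 K; RT = 0.0821 × 473 = 38.8333
Kp = Kc·(RT)^Δn = 1.0 × (38.8333)^-1 = 1.0 × 0.0257511 = 0.0258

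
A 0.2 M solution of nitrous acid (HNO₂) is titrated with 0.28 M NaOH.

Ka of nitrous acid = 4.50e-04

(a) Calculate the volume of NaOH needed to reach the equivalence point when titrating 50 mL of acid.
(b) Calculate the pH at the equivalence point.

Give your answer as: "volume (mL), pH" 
V = 35.7 mL, pH = 8.21

(a) At equivalence: moles acid = moles base.
moles acid = 0.2 × 0.05 = 0.01 mol; V_NaOH = 0.01/0.28 = 0.03571 L = 35.7 mL.
(b) At equivalence, all acid → conjugate base A⁻ at [A⁻] = 0.01/0.08571 = 0.1167 M.
Kb = Kw/Ka = 1.0e-14/4.50e-04 = 2.222e-11; [OH⁻] = √(Kb·[A⁻]) = 1.610e-06; pOH = 5.79; pH = 14 − pOH = 8.21.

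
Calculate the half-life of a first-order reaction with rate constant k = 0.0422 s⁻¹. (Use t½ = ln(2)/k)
16.43 s

t½ = ln(2)/k = 0.6931/0.0422 = 16.43 s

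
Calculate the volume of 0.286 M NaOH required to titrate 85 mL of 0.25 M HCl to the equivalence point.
V_{base} = 74.3 mL

At equivalence: moles acid = moles base.
moles HCl = 0.25 M × 0.085 L = 0.02125 mol
V_NaOH = 0.02125 mol ÷ 0.286 M = 0.0743 L = 74.3 mL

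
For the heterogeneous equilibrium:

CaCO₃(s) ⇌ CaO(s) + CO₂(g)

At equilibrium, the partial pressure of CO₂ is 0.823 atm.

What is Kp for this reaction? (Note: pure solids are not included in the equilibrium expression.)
K_p = 0.823

Solids (CaCO₃, CaO) have activity 1 and are excluded.
Kp = P(CO₂) = 0.823.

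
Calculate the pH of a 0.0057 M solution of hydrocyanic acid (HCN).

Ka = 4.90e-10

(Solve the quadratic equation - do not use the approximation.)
pH = 5.78

x² + Ka×x - Ka×C = 0. Using quadratic formula: [H⁺] = 1.6710e-06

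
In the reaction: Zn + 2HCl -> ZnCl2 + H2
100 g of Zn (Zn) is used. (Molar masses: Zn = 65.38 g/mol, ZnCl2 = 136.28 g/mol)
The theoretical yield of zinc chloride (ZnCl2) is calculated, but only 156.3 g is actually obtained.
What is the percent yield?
Moles of Zn = 100 g ÷ 65.38 g/mol = 1.52952 mol
Mole ratio: 1 mol ZnCl2 / 1 mol Zn
Moles of ZnCl2 = 1.52952 × (1/1) = 1.52952 mol
Theoretical yield = 1.52952 mol × 136.28 g/mol = 208.44 g
Actual yield = 156.3 g
Percent yield = (156.3 / 208.44) × 100% = 75.0%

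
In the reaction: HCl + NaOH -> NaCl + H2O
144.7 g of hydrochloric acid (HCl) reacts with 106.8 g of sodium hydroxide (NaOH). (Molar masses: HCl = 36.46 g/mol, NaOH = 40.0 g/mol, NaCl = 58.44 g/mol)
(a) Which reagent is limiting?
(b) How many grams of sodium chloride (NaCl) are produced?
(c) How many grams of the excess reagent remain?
(a) NaOH, (b) 156 g, (c) 47.35 g

Moles of HCl = 144.7 g ÷ 36.46 g/mol = 3.96873 mol
Moles of NaOH = 106.8 g ÷ 40.0 g/mol = 2.67 mol
Moles ÷ coefficient: HCl: 3.96873/1 = 3.969, NaOH: 2.67/1 = 2.67
(a) NaOH has the smaller value, so NaOH is the limiting reagent.
(b) Moles of NaCl = 2.67 mol NaOH × (1/1) = 2.67 mol; mass = 2.67 mol × 58.44 g/mol = 156 g
(c) HCl consumed = 2.67 × (1/1) = 2.67 mol; remaining = 3.96873 − 2.67 = 1.29873 mol; mass = 1.29873 mol × 36.46 g/mol = 47.35 g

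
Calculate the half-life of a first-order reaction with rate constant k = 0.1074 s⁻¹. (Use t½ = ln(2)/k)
6.45 s

t½ = ln(2)/k = 0.6931/0.1074 = 6.45 s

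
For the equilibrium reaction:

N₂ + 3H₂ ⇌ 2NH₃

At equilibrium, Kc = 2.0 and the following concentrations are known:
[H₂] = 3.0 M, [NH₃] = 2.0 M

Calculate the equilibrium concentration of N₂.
[N₂] = 0.0741 M

Kc = ([NH₃]^2) / ([N₂] × [H₂]^3) = 2.0
[N₂]^1 = (product terms)/(Kc · other reactant terms) = 4 / (2.0 · 27) = 0.074074
[N₂] = 0.0741 M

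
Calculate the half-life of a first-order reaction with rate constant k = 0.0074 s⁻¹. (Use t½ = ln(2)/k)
93.67 s

t½ = ln(2)/k = 0.6931/0.0074 = 93.67 s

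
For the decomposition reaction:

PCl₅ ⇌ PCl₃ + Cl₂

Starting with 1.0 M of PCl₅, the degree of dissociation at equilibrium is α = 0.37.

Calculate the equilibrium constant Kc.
K_c = 0.2173

x = α·[A]₀ = 0.37 × 1.0 = 0.37 M dissociated.
At eq: [PCl₅] = 1.0 − 0.37 = 0.63 M; [PCl₃] = [Cl₂] = x = 0.37 M.
Kc = [PCl₃][Cl₂]/[PCl₅] = (0.37)²/0.63 = 0.2173.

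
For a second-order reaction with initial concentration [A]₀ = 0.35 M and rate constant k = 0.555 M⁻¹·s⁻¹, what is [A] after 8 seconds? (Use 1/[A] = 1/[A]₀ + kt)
0.1370 M

1/[A] = 1/[A]₀ + k·t = 1/0.35 + (0.555)·(8) = 2.8571 + 4.4400 = 7.2971
[A] = 1/7.2971 = 0.1370 M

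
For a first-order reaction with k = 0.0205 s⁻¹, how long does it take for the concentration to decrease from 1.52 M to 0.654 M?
41.14 s

From ln[A] = ln[A]₀ - k·t: t = ln([A]₀/[A])/k = ln(1.52/0.654)/0.0205 = ln(2.3242)/0.0205 = 0.8434/0.0205 = 41.14 s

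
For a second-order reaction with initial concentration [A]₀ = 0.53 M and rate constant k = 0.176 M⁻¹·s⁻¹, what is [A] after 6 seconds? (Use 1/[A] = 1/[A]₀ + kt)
0.3398 M

1/[A] = 1/[A]₀ + k·t = 1/0.53 + (0.176)·(6) = 1.8868 + 1.0560 = 2.9428
[A] = 1/2.9428 = 0.3398 M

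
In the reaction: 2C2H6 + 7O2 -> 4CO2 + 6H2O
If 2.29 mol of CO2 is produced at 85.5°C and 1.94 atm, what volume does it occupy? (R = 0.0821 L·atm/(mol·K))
T = 85.5°C + 273.15 = 358.65 K
V = nRT/P = (2.29 × 0.0821 × 358.65) / 1.94
V = 34.76 L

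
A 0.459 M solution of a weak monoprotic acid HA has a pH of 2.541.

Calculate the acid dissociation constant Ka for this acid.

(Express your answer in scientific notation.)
K_a = 1.82e-05

[H⁺] = 10^(−pH) = 10^(−2.541) = 2.877e-03 M. For HA ⇌ H⁺ + A⁻, Ka = x²/(C − x) = (2.877e-03)²/(0.459 − 2.877e-03) = 1.82e-05.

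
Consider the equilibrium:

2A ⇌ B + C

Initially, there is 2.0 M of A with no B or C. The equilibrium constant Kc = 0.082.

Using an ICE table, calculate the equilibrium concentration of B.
[B] = 0.364 M

ICE: [A] = 2.0 − 2x, [B] = [C] = x.
Kc = x²/(2.0 − 2x)² = 0.082 ⇒ √Kc = x/(2.0 − 2x).
x = √0.082·2.0/(1 + 2√0.082) = 0.28636·2.0/1.5727 = 0.36416.
[B] = x = 0.364 M.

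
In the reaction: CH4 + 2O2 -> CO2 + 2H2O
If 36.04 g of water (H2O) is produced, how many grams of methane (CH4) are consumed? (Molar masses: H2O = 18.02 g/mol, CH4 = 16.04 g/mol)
Moles of H2O = 36.04 g ÷ 18.02 g/mol = 2 mol
Mole ratio: 1 mol CH4 / 2 mol H2O
Moles of CH4 = 2 × (1/2) = 1 mol
Mass of CH4 = 1 mol × 16.04 g/mol = 16.04 g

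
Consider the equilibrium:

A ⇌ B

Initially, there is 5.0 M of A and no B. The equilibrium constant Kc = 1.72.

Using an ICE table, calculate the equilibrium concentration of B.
[B] = 3.162 M

ICE: [A] = 5.0 − x, [B] = x.
Kc = x/(5.0 − x) = 1.72 ⇒ x = 1.72·5.0/(1 + 1.72) = 8.6/2.72 = 3.162.
[B] = x = 3.162 M.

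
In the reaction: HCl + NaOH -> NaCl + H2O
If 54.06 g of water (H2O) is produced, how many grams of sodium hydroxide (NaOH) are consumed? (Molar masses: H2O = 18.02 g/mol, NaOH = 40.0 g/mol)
Moles of H2O = 54.06 g ÷ 18.02 g/mol = 3 mol
Mole ratio: 1 mol NaOH / 1 mol H2O
Moles of NaOH = 3 × (1/1) = 3 mol
Mass of NaOH = 3 mol × 40.0 g/mol = 120 g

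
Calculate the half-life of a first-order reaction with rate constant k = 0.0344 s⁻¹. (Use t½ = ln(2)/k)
20.15 s

t½ = ln(2)/k = 0.6931/0.0344 = 20.15 s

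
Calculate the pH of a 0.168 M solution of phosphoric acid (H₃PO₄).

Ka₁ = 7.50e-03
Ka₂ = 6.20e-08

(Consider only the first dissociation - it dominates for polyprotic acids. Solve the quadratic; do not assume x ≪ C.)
pH = 1.50

x² + Ka₁·x − Ka₁·C = 0 with Ka₁ = 7.50e-03, C = 0.168.
x = (−Ka₁ + √(Ka₁² + 4·Ka₁·C))/2 = 3.1944e-02 M, so pH = 1.50.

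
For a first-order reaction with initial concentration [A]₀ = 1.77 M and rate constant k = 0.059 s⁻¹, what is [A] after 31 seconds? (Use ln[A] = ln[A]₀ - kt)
0.2842 M

ln[A] = ln[A]₀ - k·t = ln(1.77) - (0.059)·(31) = 0.5710 - 1.8290 = -1.2580
[A] = e^(-1.2580) = 0.2842 M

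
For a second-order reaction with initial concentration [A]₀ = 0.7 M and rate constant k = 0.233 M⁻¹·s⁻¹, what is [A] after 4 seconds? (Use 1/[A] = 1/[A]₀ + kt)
0.4236 M

1/[A] = 1/[A]₀ + k·t = 1/0.7 + (0.233)·(4) = 1.4286 + 0.9320 = 2.3606
[A] = 1/2.3606 = 0.4236 M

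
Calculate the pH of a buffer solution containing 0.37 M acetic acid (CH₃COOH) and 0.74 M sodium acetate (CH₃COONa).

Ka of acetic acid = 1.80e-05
pH = 5.05

pKa = -log(1.80e-05) = 4.74. pH = pKa + log([A⁻]/[HA]) = 4.74 + log(0.74/0.37)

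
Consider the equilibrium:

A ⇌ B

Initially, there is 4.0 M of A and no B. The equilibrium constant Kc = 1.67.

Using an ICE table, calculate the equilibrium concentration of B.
[B] = 2.502 M

ICE: [A] = 4.0 − x, [B] = x.
Kc = x/(4.0 − x) = 1.67 ⇒ x = 1.67·4.0/(1 + 1.67) = 6.68/2.67 = 2.502.
[B] = x = 2.502 M.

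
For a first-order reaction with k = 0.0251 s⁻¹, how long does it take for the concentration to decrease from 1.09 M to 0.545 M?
27.62 s

From ln[A] = ln[A]₀ - k·t: t = ln([A]₀/[A])/k = ln(1.09/0.545)/0.0251 = ln(2.0000)/0.0251 = 0.6931/0.0251 = 27.62 s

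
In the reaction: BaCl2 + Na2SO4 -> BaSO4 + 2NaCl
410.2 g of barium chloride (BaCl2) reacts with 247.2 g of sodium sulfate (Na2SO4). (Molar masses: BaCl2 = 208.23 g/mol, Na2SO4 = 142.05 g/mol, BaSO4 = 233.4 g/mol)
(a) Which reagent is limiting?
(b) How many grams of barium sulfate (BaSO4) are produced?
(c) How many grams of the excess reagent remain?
(a) Na2SO4, (b) 406.2 g, (c) 47.83 g

Moles of BaCl2 = 410.2 g ÷ 208.23 g/mol = 1.96994 mol
Moles of Na2SO4 = 247.2 g ÷ 142.05 g/mol = 1.74023 mol
Moles ÷ coefficient: BaCl2: 1.96994/1 = 1.97, Na2SO4: 1.74023/1 = 1.74
(a) Na2SO4 has the smaller value, so Na2SO4 is the limiting reagent.
(b) Moles of BaSO4 = 1.74023 mol Na2SO4 × (1/1) = 1.74023 mol; mass = 1.74023 mol × 233.4 g/mol = 406.2 g
(c) BaCl2 consumed = 1.74023 × (1/1) = 1.74023 mol; remaining = 1.96994 − 1.74023 = 0.229705 mol; mass = 0.229705 mol × 208.23 g/mol = 47.83 g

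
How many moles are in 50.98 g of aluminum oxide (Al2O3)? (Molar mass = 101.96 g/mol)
Moles = 50.98 g ÷ 101.96 g/mol = 0.5 mol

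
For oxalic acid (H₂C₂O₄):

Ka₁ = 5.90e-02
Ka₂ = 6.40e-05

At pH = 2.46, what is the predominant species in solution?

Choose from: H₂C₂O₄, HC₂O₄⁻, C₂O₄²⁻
HC₂O₄⁻

pKa1 = 1.23, pKa2 = 4.19. Each pKa is the crossover between adjacent species; pH = 2.46 lies in the region where HC₂O₄⁻ predominates.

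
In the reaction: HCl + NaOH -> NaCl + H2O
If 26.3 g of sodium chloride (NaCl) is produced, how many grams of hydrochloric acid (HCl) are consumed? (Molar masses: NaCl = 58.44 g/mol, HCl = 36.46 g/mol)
Moles of NaCl = 26.3 g ÷ 58.44 g/mol = 0.450034 mol
Mole ratio: 1 mol HCl / 1 mol NaCl
Moles of HCl = 0.450034 × (1/1) = 0.450034 mol
Mass of HCl = 0.450034 mol × 36.46 g/mol = 16.41 g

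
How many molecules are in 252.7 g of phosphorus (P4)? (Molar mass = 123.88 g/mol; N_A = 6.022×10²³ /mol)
Moles = 252.7 g ÷ 123.88 g/mol = 2.03988 mol
Molecules = 2.03988 mol × 6.022×10²³ /mol = 1.228e+24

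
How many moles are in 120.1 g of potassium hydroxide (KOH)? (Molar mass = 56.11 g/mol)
Moles = 120.1 g ÷ 56.11 g/mol = 2.14 mol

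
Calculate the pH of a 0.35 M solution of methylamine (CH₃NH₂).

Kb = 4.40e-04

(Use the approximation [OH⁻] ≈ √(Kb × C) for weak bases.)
pH = 12.09

[OH⁻] = √(Kb × C) = √(4.40e-04 × 0.35) = 1.2410e-02. pOH = 1.91, pH = 14 - pOH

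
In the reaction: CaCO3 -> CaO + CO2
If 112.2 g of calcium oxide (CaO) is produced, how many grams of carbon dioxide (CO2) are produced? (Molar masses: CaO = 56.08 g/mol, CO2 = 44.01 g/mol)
Moles of CaO = 112.2 g ÷ 56.08 g/mol = 2.00071 mol
Mole ratio: 1 mol CO2 / 1 mol CaO
Moles of CO2 = 2.00071 × (1/1) = 2.00071 mol
Mass of CO2 = 2.00071 mol × 44.01 g/mol = 88.05 g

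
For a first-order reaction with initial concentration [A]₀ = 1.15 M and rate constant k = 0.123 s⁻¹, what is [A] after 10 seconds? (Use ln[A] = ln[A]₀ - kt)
0.3361 M

ln[A] = ln[A]₀ - k·t = ln(1.15) - (0.123)·(10) = 0.1398 - 1.2300 = -1.0902
[A] = e^(-1.0902) = 0.3361 M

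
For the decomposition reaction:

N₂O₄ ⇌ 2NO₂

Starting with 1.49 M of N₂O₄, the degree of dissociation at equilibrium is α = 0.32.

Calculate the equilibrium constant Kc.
K_c = 0.8975

x = α·[A]₀ = 0.32 × 1.49 = 0.4768 M dissociated.
At eq: [N₂O₄] = 1.49 − 0.4768 = 1.013 M; [NO₂] = 2x = 0.9536 M.
Kc = [NO₂]²/[N₂O₄] = (0.9536)²/1.013 = 0.8975.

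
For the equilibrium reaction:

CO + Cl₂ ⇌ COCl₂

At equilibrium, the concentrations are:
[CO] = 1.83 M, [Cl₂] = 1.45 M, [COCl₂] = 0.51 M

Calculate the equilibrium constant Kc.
K_c = 0.1922

Kc = ([COCl₂]) / ([CO] × [Cl₂])
   = ((0.51)) / ((1.83)·(1.45))
   = 0.51 / 2.6535 = 0.1922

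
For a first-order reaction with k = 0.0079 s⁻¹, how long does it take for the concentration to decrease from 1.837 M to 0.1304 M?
334.85 s

From ln[A] = ln[A]₀ - k·t: t = ln([A]₀/[A])/k = ln(1.837/0.1304)/0.0079 = ln(14.0874)/0.0079 = 2.6453/0.0079 = 334.85 s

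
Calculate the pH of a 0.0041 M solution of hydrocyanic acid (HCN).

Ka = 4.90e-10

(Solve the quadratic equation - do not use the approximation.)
pH = 5.85

x² + Ka×x - Ka×C = 0. Using quadratic formula: [H⁺] = 1.4171e-06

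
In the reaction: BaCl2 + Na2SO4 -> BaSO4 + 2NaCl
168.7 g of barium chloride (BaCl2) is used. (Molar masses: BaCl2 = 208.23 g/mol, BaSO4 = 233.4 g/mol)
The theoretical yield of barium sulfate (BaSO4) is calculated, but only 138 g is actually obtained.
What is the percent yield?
Moles of BaCl2 = 168.7 g ÷ 208.23 g/mol = 0.810162 mol
Mole ratio: 1 mol BaSO4 / 1 mol BaCl2
Moles of BaSO4 = 0.810162 × (1/1) = 0.810162 mol
Theoretical yield = 0.810162 mol × 233.4 g/mol = 189.09 g
Actual yield = 138 g
Percent yield = (138 / 189.09) × 100% = 73.0%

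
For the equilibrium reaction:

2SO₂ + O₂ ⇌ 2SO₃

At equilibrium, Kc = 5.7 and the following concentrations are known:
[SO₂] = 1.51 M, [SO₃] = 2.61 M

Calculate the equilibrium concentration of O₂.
[O₂] = 0.5241 M

Kc = ([SO₃]^2) / ([SO₂]^2 × [O₂]) = 5.7
[O₂]^1 = (product terms)/(Kc · other reactant terms) = 6.8121 / (5.7 · 2.2801) = 0.52415
[O₂] = 0.5241 M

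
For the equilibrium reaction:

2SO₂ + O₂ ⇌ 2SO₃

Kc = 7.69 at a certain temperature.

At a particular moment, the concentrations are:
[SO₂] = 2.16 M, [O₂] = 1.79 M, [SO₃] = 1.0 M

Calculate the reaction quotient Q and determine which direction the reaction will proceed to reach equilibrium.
Q = 0.120, Q < K, reaction proceeds forward (toward products)

Q = ([SO₃]^2) / ([SO₂]^2 × [O₂])
  = ((1.0)^2) / ((2.16)^2·(1.79)) = 1/8.3514 = 0.1197
Since Q = 0.1197 < Kc = 7.69, the reaction proceeds forward (toward products) to reach equilibrium.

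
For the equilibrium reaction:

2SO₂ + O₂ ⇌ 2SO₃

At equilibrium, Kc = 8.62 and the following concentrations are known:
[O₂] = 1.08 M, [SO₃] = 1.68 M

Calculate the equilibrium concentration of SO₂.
[SO₂] = 0.5506 M

Kc = ([SO₃]^2) / ([SO₂]^2 × [O₂]) = 8.62
[SO₂]^2 = (product terms)/(Kc · other reactant terms) = 2.8224 / (8.62 · 1.08) = 0.30317
[SO₂] = (0.30317)^(1/2) = 0.5506 M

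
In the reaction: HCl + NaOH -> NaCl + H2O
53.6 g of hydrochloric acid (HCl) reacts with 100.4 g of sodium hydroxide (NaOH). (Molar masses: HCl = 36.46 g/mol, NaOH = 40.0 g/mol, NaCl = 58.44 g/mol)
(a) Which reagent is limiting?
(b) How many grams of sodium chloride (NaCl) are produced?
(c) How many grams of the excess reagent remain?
(a) HCl, (b) 85.91 g, (c) 41.6 g

Moles of HCl = 53.6 g ÷ 36.46 g/mol = 1.4701 mol
Moles of NaOH = 100.4 g ÷ 40.0 g/mol = 2.51 mol
Moles ÷ coefficient: HCl: 1.4701/1 = 1.47, NaOH: 2.51/1 = 2.51
(a) HCl has the smaller value, so HCl is the limiting reagent.
(b) Moles of NaCl = 1.4701 mol HCl × (1/1) = 1.4701 mol; mass = 1.4701 mol × 58.44 g/mol = 85.91 g
(c) NaOH consumed = 1.4701 × (1/1) = 1.4701 mol; remaining = 2.51 − 1.4701 = 1.0399 mol; mass = 1.0399 mol × 40.0 g/mol = 41.6 g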